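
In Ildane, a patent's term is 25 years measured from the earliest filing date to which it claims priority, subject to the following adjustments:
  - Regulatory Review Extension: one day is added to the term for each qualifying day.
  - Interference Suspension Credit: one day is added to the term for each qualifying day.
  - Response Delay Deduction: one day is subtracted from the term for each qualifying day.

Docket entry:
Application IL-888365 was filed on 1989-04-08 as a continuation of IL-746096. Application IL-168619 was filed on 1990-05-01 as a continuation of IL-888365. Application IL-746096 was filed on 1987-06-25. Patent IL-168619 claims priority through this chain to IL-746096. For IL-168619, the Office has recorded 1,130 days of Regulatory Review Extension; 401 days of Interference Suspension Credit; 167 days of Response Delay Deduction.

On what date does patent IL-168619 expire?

March 20, 2016

Earliest priority filing: 25 June 1987.
Base term: 25 June 1987 + 25 years → 25 June 2012.
Regulatory Review Extension: +1130 days → 30 July 2015.
Interference Suspension Credit: +401 days → 3 September 2016.
Response Delay Deduction: −167 days → 20 March 2016.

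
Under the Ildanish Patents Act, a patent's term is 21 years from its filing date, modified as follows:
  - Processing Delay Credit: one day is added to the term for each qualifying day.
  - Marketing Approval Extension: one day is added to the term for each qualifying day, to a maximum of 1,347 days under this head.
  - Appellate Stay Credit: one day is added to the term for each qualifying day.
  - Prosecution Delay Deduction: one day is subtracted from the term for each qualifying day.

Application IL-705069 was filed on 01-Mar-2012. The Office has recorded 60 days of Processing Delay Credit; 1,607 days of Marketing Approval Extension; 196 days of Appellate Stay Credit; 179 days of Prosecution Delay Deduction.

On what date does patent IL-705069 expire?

Base term: filing date + 21 years → 1 March 2033.
Processing Delay Credit: +60 days → 30 April 2033.
Marketing Approval Extension: 1607 days claimed exceeds the 1347-day cap, so +1347 days → 6 January 2037.
Appellate Stay Credit: +196 days → 21 July 2037.
Prosecution Delay Deduction: −179 days → 23 January 2037.

January 23, 2037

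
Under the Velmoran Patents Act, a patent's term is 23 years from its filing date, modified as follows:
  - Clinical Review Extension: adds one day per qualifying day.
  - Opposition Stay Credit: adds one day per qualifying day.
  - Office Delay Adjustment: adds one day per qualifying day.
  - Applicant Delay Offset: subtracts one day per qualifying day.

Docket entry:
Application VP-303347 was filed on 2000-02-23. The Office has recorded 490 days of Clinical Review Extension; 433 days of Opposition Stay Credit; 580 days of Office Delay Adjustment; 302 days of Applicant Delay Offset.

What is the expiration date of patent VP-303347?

June 8, 2026

Base term: filing date + 23 years → 23 February 2023.
Clinical Review Extension: +490 days → 27 June 2024.
Opposition Stay Credit: +433 days → 3 September 2025.
Office Delay Adjustment: +580 days → 6 April 2027.
Applicant Delay Offset: −302 days → 8 June 2026.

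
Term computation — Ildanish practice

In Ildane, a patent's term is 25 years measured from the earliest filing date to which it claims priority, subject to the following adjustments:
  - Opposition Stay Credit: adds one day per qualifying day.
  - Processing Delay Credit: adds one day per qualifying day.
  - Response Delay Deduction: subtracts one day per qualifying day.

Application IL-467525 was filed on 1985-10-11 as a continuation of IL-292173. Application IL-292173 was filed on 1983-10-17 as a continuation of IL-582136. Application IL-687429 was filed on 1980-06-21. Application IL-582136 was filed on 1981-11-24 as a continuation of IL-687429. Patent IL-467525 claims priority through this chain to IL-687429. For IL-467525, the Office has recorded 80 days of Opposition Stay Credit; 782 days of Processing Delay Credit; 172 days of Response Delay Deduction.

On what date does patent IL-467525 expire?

May 12, 2007

Earliest priority filing: 21 June 1980.
Base term: 21 June 1980 + 25 years → 21 June 2005.
Opposition Stay Credit: +80 days → 9 September 2005.
Processing Delay Credit: +782 days → 31 October 2007.
Response Delay Deduction: −172 days → 12 May 2007.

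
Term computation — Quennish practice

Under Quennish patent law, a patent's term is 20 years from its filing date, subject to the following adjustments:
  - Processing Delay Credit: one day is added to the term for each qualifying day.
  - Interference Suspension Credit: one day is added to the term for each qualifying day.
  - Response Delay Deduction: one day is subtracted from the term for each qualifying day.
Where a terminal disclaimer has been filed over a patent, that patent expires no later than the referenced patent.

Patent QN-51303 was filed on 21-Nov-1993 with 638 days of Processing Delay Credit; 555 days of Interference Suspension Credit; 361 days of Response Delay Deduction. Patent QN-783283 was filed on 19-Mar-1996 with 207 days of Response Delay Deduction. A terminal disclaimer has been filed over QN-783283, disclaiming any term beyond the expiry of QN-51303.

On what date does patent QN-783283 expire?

2015-08-25

Natural term of QN-783283:
  Base: filing + 20 years → 19 March 2016.
  Response Delay Deduction: −207 days → 25 August 2015.
Expiry of referenced patent QN-51303:
  Base: filing + 20 years → 21 November 2013.
  Processing Delay Credit: +638 days → 21 August 2015.
  Interference Suspension Credit: +555 days → 26 February 2017.
  Response Delay Deduction: −361 days → 2 March 2016.
Terminal disclaimer: QN-783283 expires on the earlier of 25 August 2015 and 2 March 2016.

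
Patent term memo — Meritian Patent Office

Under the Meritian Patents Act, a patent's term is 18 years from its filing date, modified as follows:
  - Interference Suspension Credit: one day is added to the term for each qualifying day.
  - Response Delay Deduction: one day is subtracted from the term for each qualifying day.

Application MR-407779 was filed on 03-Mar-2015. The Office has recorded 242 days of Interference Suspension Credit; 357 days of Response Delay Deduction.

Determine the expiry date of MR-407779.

Base term: filing date + 18 years → 3 March 2033.
Interference Suspension Credit: +242 days → 31 October 2033.
Response Delay Deduction: −357 days → 8 November 2032.

2032-11-08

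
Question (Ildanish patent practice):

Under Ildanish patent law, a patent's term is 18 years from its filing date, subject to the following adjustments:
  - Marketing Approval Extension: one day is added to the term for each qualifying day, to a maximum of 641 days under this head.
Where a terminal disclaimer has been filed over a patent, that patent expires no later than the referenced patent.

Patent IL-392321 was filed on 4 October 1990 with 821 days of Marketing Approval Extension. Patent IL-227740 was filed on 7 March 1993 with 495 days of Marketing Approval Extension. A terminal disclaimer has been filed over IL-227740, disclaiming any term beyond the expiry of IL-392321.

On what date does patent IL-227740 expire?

2010-07-07

Natural term of IL-227740:
  Base: filing + 18 years → 7 March 2011.
  Marketing Approval Extension: 495 days (within the 641-day cap) → +495 days → 14 July 2012.
Expiry of referenced patent IL-392321:
  Base: filing + 18 years → 4 October 2008.
  Marketing Approval Extension: 821 days claimed exceeds the 641-day cap, so +641 days → 7 July 2010.
Terminal disclaimer: IL-227740 expires on the earlier of 14 July 2012 and 7 July 2010.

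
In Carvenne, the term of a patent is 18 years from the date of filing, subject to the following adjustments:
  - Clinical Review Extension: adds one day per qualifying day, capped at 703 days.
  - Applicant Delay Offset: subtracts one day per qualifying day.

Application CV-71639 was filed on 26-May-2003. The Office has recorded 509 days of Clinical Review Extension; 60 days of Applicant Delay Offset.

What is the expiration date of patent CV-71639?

2022-08-18

Base term: filing date + 18 years → 26 May 2021.
Clinical Review Extension: 509 days (within the 703-day cap) → +509 days → 17 October 2022.
Applicant Delay Offset: −60 days → 18 August 2022.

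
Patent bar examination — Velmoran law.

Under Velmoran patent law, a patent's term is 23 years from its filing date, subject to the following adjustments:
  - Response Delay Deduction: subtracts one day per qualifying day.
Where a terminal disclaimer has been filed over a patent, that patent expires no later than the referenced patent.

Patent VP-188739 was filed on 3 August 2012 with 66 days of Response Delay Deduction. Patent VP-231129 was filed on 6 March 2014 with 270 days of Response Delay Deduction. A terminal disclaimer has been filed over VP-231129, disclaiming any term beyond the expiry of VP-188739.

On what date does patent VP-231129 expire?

Natural term of VP-231129:
  Base: filing + 23 years → 6 March 2037.
  Response Delay Deduction: −270 days → 9 June 2036.
Expiry of referenced patent VP-188739:
  Base: filing + 23 years → 3 August 2035.
  Response Delay Deduction: −66 days → 29 May 2035.
Terminal disclaimer: VP-231129 expires on the earlier of 9 June 2036 and 29 May 2035.

May 29, 2035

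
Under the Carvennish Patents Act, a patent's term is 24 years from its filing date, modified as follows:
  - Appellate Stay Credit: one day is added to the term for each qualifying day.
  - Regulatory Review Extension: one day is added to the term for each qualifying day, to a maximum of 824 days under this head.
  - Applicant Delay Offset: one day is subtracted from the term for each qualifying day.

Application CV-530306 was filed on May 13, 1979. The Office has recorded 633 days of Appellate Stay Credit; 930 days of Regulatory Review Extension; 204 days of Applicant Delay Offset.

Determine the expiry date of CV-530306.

October 17, 2006

Base term: filing date + 24 years → 13 May 2003.
Appellate Stay Credit: +633 days → 4 February 2005.
Regulatory Review Extension: 930 days claimed exceeds the 824-day cap, so +824 days → 9 May 2007.
Applicant Delay Offset: −204 days → 17 October 2006.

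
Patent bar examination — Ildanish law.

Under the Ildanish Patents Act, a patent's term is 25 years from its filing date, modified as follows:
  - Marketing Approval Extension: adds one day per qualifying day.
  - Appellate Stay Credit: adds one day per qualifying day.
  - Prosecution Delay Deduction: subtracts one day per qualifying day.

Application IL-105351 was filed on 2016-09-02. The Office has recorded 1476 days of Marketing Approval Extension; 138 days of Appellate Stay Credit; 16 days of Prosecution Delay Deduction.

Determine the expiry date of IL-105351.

2046-01-17

Base term: filing date + 25 years → 2 September 2041.
Marketing Approval Extension: +1476 days → 17 September 2045.
Appellate Stay Credit: +138 days → 2 February 2046.
Prosecution Delay Deduction: −16 days → 17 January 2046.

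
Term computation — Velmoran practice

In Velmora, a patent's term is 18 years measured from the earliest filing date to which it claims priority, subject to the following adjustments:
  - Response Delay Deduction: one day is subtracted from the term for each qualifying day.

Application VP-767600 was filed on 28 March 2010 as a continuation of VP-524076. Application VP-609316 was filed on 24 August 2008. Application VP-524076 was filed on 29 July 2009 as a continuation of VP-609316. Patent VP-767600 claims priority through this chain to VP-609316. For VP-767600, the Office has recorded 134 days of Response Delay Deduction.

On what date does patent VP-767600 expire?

Earliest priority filing: 24 August 2008.
Base term: 24 August 2008 + 18 years → 24 August 2026.
Response Delay Deduction: −134 days → 12 April 2026.

2026-04-12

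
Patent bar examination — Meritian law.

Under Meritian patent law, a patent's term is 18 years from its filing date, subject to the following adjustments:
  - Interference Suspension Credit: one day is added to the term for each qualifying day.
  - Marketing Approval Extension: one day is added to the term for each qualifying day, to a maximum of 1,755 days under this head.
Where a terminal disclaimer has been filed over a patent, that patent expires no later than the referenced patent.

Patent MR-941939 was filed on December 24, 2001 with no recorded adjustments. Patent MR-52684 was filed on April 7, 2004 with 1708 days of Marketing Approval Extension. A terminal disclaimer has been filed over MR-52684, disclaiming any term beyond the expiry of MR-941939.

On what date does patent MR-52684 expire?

Natural term of MR-52684:
  Base: filing + 18 years → 7 April 2022.
  Marketing Approval Extension: 1708 days (within the 1755-day cap) → +1708 days → 10 December 2026.
Expiry of referenced patent MR-941939:
  Base: filing + 18 years → 24 December 2019.
Terminal disclaimer: MR-52684 expires on the earlier of 10 December 2026 and 24 December 2019.

2019-12-24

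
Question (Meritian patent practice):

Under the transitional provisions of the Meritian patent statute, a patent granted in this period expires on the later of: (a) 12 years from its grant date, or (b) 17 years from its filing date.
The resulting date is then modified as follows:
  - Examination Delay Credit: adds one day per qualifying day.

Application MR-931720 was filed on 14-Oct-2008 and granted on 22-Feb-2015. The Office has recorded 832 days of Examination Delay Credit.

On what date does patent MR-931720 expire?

2029-06-03

(a) grant + 12 years → 22 February 2027.
(b) filing + 17 years → 14 October 2025.
Later of the two: 22 February 2027.
Examination Delay Credit: +832 days → 3 June 2029.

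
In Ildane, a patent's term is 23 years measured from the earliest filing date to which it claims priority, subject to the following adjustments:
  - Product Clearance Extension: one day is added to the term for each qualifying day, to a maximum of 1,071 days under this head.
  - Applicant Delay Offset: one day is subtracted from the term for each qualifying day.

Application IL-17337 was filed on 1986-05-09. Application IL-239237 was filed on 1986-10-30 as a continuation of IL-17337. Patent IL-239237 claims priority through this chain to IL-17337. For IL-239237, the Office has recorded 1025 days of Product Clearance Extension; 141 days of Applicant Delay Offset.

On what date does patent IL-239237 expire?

2011-10-10

Earliest priority filing: 9 May 1986.
Base term: 9 May 1986 + 23 years → 9 May 2009.
Product Clearance Extension: 1025 days (within the 1071-day cap) → +1025 days → 28 February 2012.
Applicant Delay Offset: −141 days → 10 October 2011.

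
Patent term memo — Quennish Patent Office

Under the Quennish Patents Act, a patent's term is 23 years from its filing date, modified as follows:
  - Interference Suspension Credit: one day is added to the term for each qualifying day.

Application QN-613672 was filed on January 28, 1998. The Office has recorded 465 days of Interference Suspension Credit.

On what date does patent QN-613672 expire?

Base term: filing date + 23 years → 28 January 2021.
Interference Suspension Credit: +465 days → 8 May 2022.

May 8, 2022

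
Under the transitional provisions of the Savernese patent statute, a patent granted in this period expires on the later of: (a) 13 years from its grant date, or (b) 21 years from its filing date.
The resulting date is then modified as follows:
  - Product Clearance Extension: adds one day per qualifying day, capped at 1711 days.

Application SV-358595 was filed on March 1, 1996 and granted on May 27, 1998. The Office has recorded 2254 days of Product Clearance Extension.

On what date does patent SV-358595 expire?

2021-11-06

(a) grant + 13 years → 27 May 2011.
(b) filing + 21 years → 1 March 2017.
Later of the two: 1 March 2017.
Product Clearance Extension: 2254 days claimed exceeds the 1711-day cap, so +1711 days → 6 November 2021.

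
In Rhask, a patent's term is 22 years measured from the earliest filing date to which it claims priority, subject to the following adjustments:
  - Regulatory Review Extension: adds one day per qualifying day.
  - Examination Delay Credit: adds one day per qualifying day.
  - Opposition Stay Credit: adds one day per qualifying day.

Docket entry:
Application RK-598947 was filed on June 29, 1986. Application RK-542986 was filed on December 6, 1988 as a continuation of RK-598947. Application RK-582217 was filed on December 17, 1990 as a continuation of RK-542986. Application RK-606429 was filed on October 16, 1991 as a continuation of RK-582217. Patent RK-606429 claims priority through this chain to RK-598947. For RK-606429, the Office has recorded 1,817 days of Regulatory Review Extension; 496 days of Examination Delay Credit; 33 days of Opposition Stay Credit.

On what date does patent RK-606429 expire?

Earliest priority filing: 29 June 1986.
Base term: 29 June 1986 + 22 years → 29 June 2008.
Regulatory Review Extension: +1817 days → 20 June 2013.
Examination Delay Credit: +496 days → 29 October 2014.
Opposition Stay Credit: +33 days → 1 December 2014.

December 1, 2014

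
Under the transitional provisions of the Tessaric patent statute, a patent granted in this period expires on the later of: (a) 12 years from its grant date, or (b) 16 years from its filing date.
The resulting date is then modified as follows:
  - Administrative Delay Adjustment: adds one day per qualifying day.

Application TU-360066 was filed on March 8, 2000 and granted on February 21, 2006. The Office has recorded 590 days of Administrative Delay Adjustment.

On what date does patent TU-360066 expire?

(a) grant + 12 years → 21 February 2018.
(b) filing + 16 years → 8 March 2016.
Later of the two: 21 February 2018.
Administrative Delay Adjustment: +590 days → 4 October 2019.

October 4, 2019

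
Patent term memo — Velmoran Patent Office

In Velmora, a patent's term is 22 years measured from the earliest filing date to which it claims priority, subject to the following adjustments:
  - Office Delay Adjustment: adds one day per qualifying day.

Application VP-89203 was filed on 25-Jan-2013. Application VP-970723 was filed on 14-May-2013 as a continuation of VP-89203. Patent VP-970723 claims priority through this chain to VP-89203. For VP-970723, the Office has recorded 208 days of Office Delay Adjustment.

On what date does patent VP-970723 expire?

August 21, 2035

Earliest priority filing: 25 January 2013.
Base term: 25 January 2013 + 22 years → 25 January 2035.
Office Delay Adjustment: +208 days → 21 August 2035.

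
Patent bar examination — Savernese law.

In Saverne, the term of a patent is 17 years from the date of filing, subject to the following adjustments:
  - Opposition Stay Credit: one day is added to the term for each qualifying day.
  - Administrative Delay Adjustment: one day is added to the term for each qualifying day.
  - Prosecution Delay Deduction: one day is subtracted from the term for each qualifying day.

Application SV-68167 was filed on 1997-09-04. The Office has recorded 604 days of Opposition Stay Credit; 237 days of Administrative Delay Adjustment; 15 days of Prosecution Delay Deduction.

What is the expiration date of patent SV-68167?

Base term: filing date + 17 years → 4 September 2014.
Opposition Stay Credit: +604 days → 30 April 2016.
Administrative Delay Adjustment: +237 days → 23 December 2016.
Prosecution Delay Deduction: −15 days → 8 December 2016.

December 8, 2016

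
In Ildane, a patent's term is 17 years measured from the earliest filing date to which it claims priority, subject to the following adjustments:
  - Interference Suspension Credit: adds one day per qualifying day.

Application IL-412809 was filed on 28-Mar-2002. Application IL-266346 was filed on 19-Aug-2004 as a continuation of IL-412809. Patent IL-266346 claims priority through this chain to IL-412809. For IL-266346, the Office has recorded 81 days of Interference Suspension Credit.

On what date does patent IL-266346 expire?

June 17, 2019

Earliest priority filing: 28 March 2002.
Base term: 28 March 2002 + 17 years → 28 March 2019.
Interference Suspension Credit: +81 days → 17 June 2019.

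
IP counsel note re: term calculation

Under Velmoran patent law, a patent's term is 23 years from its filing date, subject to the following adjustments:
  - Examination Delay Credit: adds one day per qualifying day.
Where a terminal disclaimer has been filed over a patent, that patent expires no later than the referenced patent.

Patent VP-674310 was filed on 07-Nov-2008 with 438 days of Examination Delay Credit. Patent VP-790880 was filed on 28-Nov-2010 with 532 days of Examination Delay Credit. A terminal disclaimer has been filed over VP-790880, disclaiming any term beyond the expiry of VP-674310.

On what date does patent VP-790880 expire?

Natural term of VP-790880:
  Base: filing + 23 years → 28 November 2033.
  Examination Delay Credit: +532 days → 14 May 2035.
Expiry of referenced patent VP-674310:
  Base: filing + 23 years → 7 November 2031.
  Examination Delay Credit: +438 days → 18 January 2033.
Terminal disclaimer: VP-790880 expires on the earlier of 14 May 2035 and 18 January 2033.

2033-01-18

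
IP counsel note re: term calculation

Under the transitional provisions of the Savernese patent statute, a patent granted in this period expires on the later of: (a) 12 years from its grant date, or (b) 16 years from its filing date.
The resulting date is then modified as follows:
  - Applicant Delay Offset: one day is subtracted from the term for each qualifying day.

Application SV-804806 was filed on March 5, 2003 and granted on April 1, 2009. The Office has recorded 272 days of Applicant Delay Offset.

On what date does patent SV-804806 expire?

2020-07-03

(a) grant + 12 years → 1 April 2021.
(b) filing + 16 years → 5 March 2019.
Later of the two: 1 April 2021.
Applicant Delay Offset: −272 days → 3 July 2020.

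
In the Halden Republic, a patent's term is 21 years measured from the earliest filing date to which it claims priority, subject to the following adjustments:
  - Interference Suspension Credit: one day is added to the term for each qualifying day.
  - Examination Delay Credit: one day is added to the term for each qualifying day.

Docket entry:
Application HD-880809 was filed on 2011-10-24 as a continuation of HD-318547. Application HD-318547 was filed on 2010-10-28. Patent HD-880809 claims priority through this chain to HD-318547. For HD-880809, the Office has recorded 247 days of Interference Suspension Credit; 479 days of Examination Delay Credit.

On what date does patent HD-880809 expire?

Earliest priority filing: 28 October 2010.
Base term: 28 October 2010 + 21 years → 28 October 2031.
Interference Suspension Credit: +247 days → 1 July 2032.
Examination Delay Credit: +479 days → 23 October 2033.

2033-10-23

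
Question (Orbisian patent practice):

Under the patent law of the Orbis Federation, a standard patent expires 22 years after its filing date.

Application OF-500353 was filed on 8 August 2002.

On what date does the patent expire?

Filing date + 22 years → 8 August 2024.

August 8, 2024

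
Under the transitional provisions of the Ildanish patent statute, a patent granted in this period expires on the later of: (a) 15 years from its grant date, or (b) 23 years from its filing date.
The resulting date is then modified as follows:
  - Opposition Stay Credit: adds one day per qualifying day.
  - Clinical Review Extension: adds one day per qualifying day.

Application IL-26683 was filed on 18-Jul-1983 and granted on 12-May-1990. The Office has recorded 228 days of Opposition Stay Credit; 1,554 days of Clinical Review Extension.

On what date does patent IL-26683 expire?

(a) grant + 15 years → 12 May 2005.
(b) filing + 23 years → 18 July 2006.
Later of the two: 18 July 2006.
Opposition Stay Credit: +228 days → 3 March 2007.
Clinical Review Extension: +1554 days → 4 June 2011.

June 4, 2011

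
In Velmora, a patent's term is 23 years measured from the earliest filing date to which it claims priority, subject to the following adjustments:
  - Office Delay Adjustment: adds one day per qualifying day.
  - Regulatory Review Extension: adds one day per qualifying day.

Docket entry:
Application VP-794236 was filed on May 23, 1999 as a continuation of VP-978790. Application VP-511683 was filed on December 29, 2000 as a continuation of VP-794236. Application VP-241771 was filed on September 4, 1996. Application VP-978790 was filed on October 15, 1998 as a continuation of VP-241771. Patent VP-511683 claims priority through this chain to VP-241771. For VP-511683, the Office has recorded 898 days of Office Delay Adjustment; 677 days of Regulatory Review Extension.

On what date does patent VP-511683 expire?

December 27, 2023

Earliest priority filing: 4 September 1996.
Base term: 4 September 1996 + 23 years → 4 September 2019.
Office Delay Adjustment: +898 days → 18 February 2022.
Regulatory Review Extension: +677 days → 27 December 2023.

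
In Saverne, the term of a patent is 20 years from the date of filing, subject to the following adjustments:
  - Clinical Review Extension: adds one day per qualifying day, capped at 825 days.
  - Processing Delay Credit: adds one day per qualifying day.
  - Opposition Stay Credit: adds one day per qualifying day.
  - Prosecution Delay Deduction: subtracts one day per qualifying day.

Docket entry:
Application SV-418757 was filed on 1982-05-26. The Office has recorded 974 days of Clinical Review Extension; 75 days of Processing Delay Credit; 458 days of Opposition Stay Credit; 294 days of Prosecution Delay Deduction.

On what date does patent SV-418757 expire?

Base term: filing date + 20 years → 26 May 2002.
Clinical Review Extension: 974 days claimed exceeds the 825-day cap, so +825 days → 28 August 2004.
Processing Delay Credit: +75 days → 11 November 2004.
Opposition Stay Credit: +458 days → 12 February 2006.
Prosecution Delay Deduction: −294 days → 24 April 2005.

2005-04-24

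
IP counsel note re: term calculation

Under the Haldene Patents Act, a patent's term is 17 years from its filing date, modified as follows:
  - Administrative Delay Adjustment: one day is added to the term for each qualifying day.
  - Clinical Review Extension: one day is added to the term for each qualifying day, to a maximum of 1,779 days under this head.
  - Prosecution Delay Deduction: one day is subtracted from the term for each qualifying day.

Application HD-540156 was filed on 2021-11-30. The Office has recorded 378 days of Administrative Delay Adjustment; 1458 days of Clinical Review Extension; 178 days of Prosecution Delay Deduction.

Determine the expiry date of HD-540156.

June 15, 2043

Base term: filing date + 17 years → 30 November 2038.
Administrative Delay Adjustment: +378 days → 13 December 2039.
Clinical Review Extension: 1458 days (within the 1779-day cap) → +1458 days → 10 December 2043.
Prosecution Delay Deduction: −178 days → 15 June 2043.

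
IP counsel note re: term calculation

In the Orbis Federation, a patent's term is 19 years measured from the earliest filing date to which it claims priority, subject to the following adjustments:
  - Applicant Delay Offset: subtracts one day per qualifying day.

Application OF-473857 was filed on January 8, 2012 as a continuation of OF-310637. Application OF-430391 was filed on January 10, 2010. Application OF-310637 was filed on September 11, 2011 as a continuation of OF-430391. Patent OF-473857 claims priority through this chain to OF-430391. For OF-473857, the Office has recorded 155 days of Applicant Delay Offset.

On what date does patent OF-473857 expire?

August 8, 2028

Earliest priority filing: 10 January 2010.
Base term: 10 January 2010 + 19 years → 10 January 2029.
Applicant Delay Offset: −155 days → 8 August 2028.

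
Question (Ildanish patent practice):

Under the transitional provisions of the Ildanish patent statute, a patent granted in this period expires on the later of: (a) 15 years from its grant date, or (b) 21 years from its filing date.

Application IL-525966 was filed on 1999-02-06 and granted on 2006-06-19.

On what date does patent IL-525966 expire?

2021-06-19

(a) grant + 15 years → 19 June 2021.
(b) filing + 21 years → 6 February 2020.
Later of the two: 19 June 2021.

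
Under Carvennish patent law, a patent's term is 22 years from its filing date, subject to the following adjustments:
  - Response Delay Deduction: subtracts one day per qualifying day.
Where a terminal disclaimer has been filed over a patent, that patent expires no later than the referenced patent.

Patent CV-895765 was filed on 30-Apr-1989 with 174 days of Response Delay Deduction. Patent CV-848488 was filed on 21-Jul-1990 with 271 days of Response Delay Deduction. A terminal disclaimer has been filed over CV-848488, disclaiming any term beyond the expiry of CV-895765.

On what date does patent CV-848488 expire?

2010-11-07

Natural term of CV-848488:
  Base: filing + 22 years → 21 July 2012.
  Response Delay Deduction: −271 days → 24 October 2011.
Expiry of referenced patent CV-895765:
  Base: filing + 22 years → 30 April 2011.
  Response Delay Deduction: −174 days → 7 November 2010.
Terminal disclaimer: CV-848488 expires on the earlier of 24 October 2011 and 7 November 2010.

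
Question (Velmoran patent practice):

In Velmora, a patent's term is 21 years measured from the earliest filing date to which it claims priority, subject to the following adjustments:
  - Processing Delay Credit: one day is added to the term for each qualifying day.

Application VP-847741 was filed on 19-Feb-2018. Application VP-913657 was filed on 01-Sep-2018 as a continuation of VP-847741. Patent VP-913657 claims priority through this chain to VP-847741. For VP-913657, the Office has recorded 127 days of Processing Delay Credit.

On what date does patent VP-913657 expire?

2039-06-26

Earliest priority filing: 19 February 2018.
Base term: 19 February 2018 + 21 years → 19 February 2039.
Processing Delay Credit: +127 days → 26 June 2039.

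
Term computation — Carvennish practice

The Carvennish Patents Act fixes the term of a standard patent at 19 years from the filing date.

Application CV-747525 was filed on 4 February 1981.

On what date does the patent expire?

2000-02-04

Filing date + 19 years → 4 February 2000.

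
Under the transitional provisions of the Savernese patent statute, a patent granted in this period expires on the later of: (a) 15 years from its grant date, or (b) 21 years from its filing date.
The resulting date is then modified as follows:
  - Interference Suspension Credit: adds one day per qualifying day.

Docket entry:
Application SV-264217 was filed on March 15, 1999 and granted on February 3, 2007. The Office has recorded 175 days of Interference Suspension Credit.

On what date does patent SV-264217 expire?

2022-07-28

(a) grant + 15 years → 3 February 2022.
(b) filing + 21 years → 15 March 2020.
Later of the two: 3 February 2022.
Interference Suspension Credit: +175 days → 28 July 2022.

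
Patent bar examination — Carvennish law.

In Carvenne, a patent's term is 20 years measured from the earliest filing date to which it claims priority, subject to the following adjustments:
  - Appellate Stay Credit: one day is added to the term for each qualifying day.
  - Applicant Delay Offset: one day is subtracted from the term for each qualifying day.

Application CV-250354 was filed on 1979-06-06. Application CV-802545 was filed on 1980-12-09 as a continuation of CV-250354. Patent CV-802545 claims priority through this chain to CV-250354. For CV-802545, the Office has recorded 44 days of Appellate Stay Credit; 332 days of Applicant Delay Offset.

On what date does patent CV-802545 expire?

1998-08-22

Earliest priority filing: 6 June 1979.
Base term: 6 June 1979 + 20 years → 6 June 1999.
Appellate Stay Credit: +44 days → 20 July 1999.
Applicant Delay Offset: −332 days → 22 August 1998.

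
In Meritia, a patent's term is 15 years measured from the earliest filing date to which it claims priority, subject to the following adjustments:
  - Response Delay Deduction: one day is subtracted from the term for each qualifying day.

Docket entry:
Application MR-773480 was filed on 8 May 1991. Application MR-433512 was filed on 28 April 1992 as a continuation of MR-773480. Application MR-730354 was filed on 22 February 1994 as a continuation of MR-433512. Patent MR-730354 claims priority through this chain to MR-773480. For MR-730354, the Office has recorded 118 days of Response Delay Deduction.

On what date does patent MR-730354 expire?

Earliest priority filing: 8 May 1991.
Base term: 8 May 1991 + 15 years → 8 May 2006.
Response Delay Deduction: −118 days → 10 January 2006.

2006-01-10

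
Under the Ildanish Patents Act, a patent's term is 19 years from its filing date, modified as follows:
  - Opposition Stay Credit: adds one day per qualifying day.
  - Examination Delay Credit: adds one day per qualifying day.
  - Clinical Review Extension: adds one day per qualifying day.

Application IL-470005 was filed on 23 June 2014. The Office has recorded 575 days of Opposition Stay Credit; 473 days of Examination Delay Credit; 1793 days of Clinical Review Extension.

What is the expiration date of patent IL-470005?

Base term: filing date + 19 years → 23 June 2033.
Opposition Stay Credit: +575 days → 19 January 2035.
Examination Delay Credit: +473 days → 6 May 2036.
Clinical Review Extension: +1793 days → 3 April 2041.

2041-04-03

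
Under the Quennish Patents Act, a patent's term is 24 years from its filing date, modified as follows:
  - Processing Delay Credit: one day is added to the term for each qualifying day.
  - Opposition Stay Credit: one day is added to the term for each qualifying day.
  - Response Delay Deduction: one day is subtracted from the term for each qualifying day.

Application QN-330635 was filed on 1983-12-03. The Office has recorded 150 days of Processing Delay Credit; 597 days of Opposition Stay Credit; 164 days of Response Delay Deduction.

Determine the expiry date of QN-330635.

2009-07-08

Base term: filing date + 24 years → 3 December 2007.
Processing Delay Credit: +150 days → 1 May 2008.
Opposition Stay Credit: +597 days → 19 December 2009.
Response Delay Deduction: −164 days → 8 July 2009.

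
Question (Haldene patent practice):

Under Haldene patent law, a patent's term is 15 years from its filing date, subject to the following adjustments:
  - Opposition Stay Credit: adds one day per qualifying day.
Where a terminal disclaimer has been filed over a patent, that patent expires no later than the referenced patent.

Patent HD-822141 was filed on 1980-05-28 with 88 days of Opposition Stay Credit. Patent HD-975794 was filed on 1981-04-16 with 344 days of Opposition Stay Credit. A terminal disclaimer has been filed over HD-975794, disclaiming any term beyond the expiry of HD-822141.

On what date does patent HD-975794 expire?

August 24, 1995

Natural term of HD-975794:
  Base: filing + 15 years → 16 April 1996.
  Opposition Stay Credit: +344 days → 26 March 1997.
Expiry of referenced patent HD-822141:
  Base: filing + 15 years → 28 May 1995.
  Opposition Stay Credit: +88 days → 24 August 1995.
Terminal disclaimer: HD-975794 expires on the earlier of 26 March 1997 and 24 August 1995.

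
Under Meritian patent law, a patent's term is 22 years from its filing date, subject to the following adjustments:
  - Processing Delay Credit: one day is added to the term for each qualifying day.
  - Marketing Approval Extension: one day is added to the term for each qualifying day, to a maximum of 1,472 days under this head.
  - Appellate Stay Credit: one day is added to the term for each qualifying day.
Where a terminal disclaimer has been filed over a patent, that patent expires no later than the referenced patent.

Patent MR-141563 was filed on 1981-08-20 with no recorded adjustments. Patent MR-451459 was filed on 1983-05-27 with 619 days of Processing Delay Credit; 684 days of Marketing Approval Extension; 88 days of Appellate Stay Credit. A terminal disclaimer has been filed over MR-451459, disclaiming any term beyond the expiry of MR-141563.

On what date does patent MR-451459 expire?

2003-08-20

Natural term of MR-451459:
  Base: filing + 22 years → 27 May 2005.
  Processing Delay Credit: +619 days → 5 February 2007.
  Marketing Approval Extension: 684 days (within the 1472-day cap) → +684 days → 20 December 2008.
  Appellate Stay Credit: +88 days → 18 March 2009.
Expiry of referenced patent MR-141563:
  Base: filing + 22 years → 20 August 2003.
Terminal disclaimer: MR-451459 expires on the earlier of 18 March 2009 and 20 August 2003.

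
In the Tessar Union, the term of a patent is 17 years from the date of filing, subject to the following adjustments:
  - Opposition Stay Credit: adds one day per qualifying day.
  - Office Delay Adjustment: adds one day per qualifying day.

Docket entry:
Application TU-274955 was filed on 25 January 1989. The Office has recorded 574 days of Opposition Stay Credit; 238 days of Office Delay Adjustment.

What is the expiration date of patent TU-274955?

Base term: filing date + 17 years → 25 January 2006.
Opposition Stay Credit: +574 days → 22 August 2007.
Office Delay Adjustment: +238 days → 16 April 2008.

2008-04-16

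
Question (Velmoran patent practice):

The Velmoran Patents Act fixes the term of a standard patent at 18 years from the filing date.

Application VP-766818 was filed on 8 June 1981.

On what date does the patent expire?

June 8, 1999

Filing date + 18 years → 8 June 1999.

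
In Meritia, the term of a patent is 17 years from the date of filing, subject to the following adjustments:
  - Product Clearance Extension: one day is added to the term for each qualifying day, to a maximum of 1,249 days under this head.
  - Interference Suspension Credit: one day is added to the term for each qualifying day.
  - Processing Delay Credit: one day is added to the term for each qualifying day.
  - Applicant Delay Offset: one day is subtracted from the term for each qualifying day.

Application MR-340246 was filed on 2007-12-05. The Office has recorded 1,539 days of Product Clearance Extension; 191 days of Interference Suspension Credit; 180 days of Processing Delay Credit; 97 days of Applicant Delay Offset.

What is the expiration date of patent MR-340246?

2029-02-05

Base term: filing date + 17 years → 5 December 2024.
Product Clearance Extension: 1539 days claimed exceeds the 1249-day cap, so +1249 days → 7 May 2028.
Interference Suspension Credit: +191 days → 14 November 2028.
Processing Delay Credit: +180 days → 13 May 2029.
Applicant Delay Offset: −97 days → 5 February 2029.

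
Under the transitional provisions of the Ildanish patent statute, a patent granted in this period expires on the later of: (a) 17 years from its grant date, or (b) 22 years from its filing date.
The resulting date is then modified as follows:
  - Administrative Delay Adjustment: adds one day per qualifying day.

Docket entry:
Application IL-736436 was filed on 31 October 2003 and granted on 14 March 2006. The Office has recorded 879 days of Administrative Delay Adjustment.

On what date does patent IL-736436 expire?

(a) grant + 17 years → 14 March 2023.
(b) filing + 22 years → 31 October 2025.
Later of the two: 31 October 2025.
Administrative Delay Adjustment: +879 days → 28 March 2028.

2028-03-28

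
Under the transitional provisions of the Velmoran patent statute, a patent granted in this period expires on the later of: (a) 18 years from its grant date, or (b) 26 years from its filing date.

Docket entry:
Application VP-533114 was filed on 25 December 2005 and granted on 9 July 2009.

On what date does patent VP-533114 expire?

December 25, 2031

(a) grant + 18 years → 9 July 2027.
(b) filing + 26 years → 25 December 2031.
Later of the two: 25 December 2031.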